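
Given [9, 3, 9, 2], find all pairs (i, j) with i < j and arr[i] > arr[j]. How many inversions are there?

Finding inversions in [9, 3, 9, 2]:

(0, 1): arr[0]=9 > arr[1]=3
(0, 3): arr[0]=9 > arr[3]=2
(1, 3): arr[1]=3 > arr[3]=2
(2, 3): arr[2]=9 > arr[3]=2

Total inversions: 4

The array has 4 inversion(s): (0,1), (0,3), (1,3), (2,3). Each pair (i,j) satisfies i < j and arr[i] > arr[j].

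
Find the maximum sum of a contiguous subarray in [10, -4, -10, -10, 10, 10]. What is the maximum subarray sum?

Using Kadane's algorithm on [10, -4, -10, -10, 10, 10]:

Scanning through the array:
Position 1 (value -4): max_ending_here = 6, max_so_far = 10
Position 2 (value -10): max_ending_here = -4, max_so_far = 10
Position 3 (value -10): max_ending_here = -10, max_so_far = 10
Position 4 (value 10): max_ending_here = 10, max_so_far = 10
Position 5 (value 10): max_ending_here = 20, max_so_far = 20

Maximum subarray: [10, 10]
Maximum sum: 20

The maximum subarray is [10, 10] with sum 20. This subarray runs from index 4 to index 5.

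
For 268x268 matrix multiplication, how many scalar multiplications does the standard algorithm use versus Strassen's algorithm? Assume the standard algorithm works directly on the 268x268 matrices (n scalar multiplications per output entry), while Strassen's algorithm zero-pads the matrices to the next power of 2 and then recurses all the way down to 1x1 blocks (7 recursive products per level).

Matrix multiplication for 268x268 matrices:

Strassen's algorithm requires power-of-2 dimensions. Pad 268x268 to 512x512 (next power of 2).

Standard algorithm: 268^3 = 19248832 multiplications
Strassen's algorithm: 7^(log2(512)) = 7^9 = 40353607 multiplications
Difference: 19248832 - 40353607 = -21104775 (Strassen uses MORE here due to padding overhead — for small or just-over-power-of-2 n, padding can outweigh the per-level savings)

Standard: 19248832 multiplications (268^3). Strassen: 40353607 multiplications (7^9, after padding to 512x512). Strassen reduces 8 recursive multiplications to 7 at each level.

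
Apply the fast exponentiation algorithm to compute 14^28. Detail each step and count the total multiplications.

Computing 14^28 by squaring (build up from 14^1; each line after the first costs one multiplication):

14^1 = 14
14^2 = (14^1)^2 = 14^2 = 196
14^3 = 14 * 14^2 = 14 * 196 = 2744
14^6 = (14^3)^2 = 2744^2 = 7529536
14^7 = 14 * 14^6 = 14 * 7529536 = 105413504
14^14 = (14^7)^2 = 105413504^2 = 11112006825558016
14^28 = (14^14)^2 = 11112006825558016^2 = 123476695691247935826229781856256

Result: 123476695691247935826229781856256
Multiplications needed: 6 (6 lines after 14^1)

14^28 = 123476695691247935826229781856256. Using exponentiation by squaring, this requires 6 multiplications. The key idea: if the exponent is even, square the half-power; if odd, multiply by the base once.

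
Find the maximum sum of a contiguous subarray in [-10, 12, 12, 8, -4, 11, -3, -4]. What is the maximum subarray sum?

Using Kadane's algorithm on [-10, 12, 12, 8, -4, 11, -3, -4]:

Scanning through the array:
Position 1 (value 12): max_ending_here = 12, max_so_far = 12
Position 2 (value 12): max_ending_here = 24, max_so_far = 24
Position 3 (value 8): max_ending_here = 32, max_so_far = 32
Position 4 (value -4): max_ending_here = 28, max_so_far = 32
Position 5 (value 11): max_ending_here = 39, max_so_far = 39
Position 6 (value -3): max_ending_here = 36, max_so_far = 39
Position 7 (value -4): max_ending_here = 32, max_so_far = 39

Maximum subarray: [12, 12, 8, -4, 11]
Maximum sum: 39

The maximum subarray is [12, 12, 8, -4, 11] with sum 39. This subarray runs from index 1 to index 5.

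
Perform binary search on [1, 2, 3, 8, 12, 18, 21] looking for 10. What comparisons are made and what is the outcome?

Binary search for 10 in [1, 2, 3, 8, 12, 18, 21]:

lo=0, hi=6, mid=3, arr[mid]=8 -> 8 < 10, search right half
lo=4, hi=6, mid=5, arr[mid]=18 -> 18 > 10, search left half
lo=4, hi=4, mid=4, arr[mid]=12 -> 12 > 10, search left half
lo=4 > hi=3, target 10 not found

Binary search determines that 10 is not in the array after 3 comparisons. The search space was exhausted without finding the target.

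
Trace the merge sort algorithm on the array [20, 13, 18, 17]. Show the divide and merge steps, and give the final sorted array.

Merge sort trace:

Split: [20, 13, 18, 17] -> [20, 13] and [18, 17]
  Split: [20, 13] -> [20] and [13]
  Merge: [20] + [13] -> [13, 20]
  Split: [18, 17] -> [18] and [17]
  Merge: [18] + [17] -> [17, 18]
Merge: [13, 20] + [17, 18] -> [13, 17, 18, 20]

Final sorted array: [13, 17, 18, 20]

The merge sort proceeds by recursively splitting the array and merging sorted halves.
After all merges, the sorted array is [13, 17, 18, 20].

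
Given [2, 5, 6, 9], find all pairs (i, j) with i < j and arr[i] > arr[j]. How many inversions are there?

Finding inversions in [2, 5, 6, 9]:


Total inversions: 0

The array has 0 inversions. It is already sorted.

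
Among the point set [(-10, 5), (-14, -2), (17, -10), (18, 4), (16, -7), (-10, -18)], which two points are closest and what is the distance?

Computing all pairwise distances among 6 points:

d((-10, 5), (-14, -2)) = 8.0623
d((-10, 5), (17, -10)) = 30.8869
d((-10, 5), (18, 4)) = 28.0179
d((-10, 5), (16, -7)) = 28.6356
d((-10, 5), (-10, -18)) = 23.0
d((-14, -2), (17, -10)) = 32.0156
d((-14, -2), (18, 4)) = 32.5576
d((-14, -2), (16, -7)) = 30.4138
d((-14, -2), (-10, -18)) = 16.4924
d((17, -10), (18, 4)) = 14.0357
d((17, -10), (16, -7)) = 3.1623 <-- minimum
d((17, -10), (-10, -18)) = 28.1603
d((18, 4), (16, -7)) = 11.1803
d((18, 4), (-10, -18)) = 35.609
d((16, -7), (-10, -18)) = 28.2312

Closest pair: (17, -10) and (16, -7) with distance 3.1623

The closest pair is (17, -10) and (16, -7) with Euclidean distance 3.1623. For 6 points, brute-force pairwise comparison is shown above. For large n, the divide-and-conquer algorithm (sort by x, recurse on halves, check the dividing strip) achieves O(n log n).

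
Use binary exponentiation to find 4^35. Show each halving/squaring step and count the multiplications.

Computing 4^35 by squaring (build up from 4^1; each line after the first costs one multiplication):

4^1 = 4
4^2 = (4^1)^2 = 4^2 = 16
4^4 = (4^2)^2 = 16^2 = 256
4^8 = (4^4)^2 = 256^2 = 65536
4^16 = (4^8)^2 = 65536^2 = 4294967296
4^17 = 4 * 4^16 = 4 * 4294967296 = 17179869184
4^34 = (4^17)^2 = 17179869184^2 = 295147905179352825856
4^35 = 4 * 4^34 = 4 * 295147905179352825856 = 1180591620717411303424

Result: 1180591620717411303424
Multiplications needed: 7 (7 lines after 4^1)

4^35 = 1180591620717411303424. Using exponentiation by squaring, this requires 7 multiplications. The key idea: if the exponent is even, square the half-power; if odd, multiply by the base once.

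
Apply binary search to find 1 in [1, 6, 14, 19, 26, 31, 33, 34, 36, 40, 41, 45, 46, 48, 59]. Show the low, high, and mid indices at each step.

Binary search for 1 in [1, 6, 14, 19, 26, 31, 33, 34, 36, 40, 41, 45, 46, 48, 59]:

lo=0, hi=14, mid=7, arr[mid]=34 -> 34 > 1, search left half
lo=0, hi=6, mid=3, arr[mid]=19 -> 19 > 1, search left half
lo=0, hi=2, mid=1, arr[mid]=6 -> 6 > 1, search left half
lo=0, hi=0, mid=0, arr[mid]=1 -> Found target at index 0!

Binary search finds 1 at index 0 after 4 comparisons. The search repeatedly halves the search space by comparing with the middle element.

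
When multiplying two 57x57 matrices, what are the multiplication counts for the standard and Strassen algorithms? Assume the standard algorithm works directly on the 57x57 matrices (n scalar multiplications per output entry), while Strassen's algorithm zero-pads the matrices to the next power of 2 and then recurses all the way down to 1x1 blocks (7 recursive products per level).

Matrix multiplication for 57x57 matrices:

Strassen's algorithm requires power-of-2 dimensions. Pad 57x57 to 64x64 (next power of 2).

Standard algorithm: 57^3 = 185193 multiplications
Strassen's algorithm: 7^(log2(64)) = 7^6 = 117649 multiplications
Savings: 185193 - 117649 = 67544 multiplications

Standard: 185193 multiplications (57^3). Strassen: 117649 multiplications (7^6, after padding to 64x64). Strassen reduces 8 recursive multiplications to 7 at each level.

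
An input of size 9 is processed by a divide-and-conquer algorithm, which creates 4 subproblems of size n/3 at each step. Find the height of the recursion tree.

For divide and conquer with division factor 3:

Problem sizes at each level:
Level 0: 9
Level 1: 3
Level 2: 1

The root is level 0 and the size-1 base case is level 2 (the tree spans levels 0 through 2, i.e. 3 levels counting the root), so the depth is the number of divisions: log_3(9) = 2

The recursion tree depth is log_3(9) = 2. At each level, the problem size is divided by 3, so it takes 2 divisions to reduce to a base case of size 1. The algorithm makes 4 recursive calls at each level.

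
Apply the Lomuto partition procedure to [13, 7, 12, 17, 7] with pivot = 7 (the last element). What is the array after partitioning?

Lomuto partition with pivot = 7:

Initial array: [13, 7, 12, 17, 7]

arr[0]=13 > 7: no swap
arr[1]=7 <= 7: swap with position 0, array becomes [7, 13, 12, 17, 7]
arr[2]=12 > 7: no swap
arr[3]=17 > 7: no swap

Place pivot at position 1: [7, 7, 12, 17, 13]
Pivot position: 1

After partitioning with pivot 7, the array becomes [7, 7, 12, 17, 13]. The pivot is placed at index 1. All elements to the left of the pivot are <= 7, and all elements to the right are > 7.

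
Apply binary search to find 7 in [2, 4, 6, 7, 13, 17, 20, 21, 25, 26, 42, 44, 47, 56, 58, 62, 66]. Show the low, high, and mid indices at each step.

Binary search for 7 in [2, 4, 6, 7, 13, 17, 20, 21, 25, 26, 42, 44, 47, 56, 58, 62, 66]:

lo=0, hi=16, mid=8, arr[mid]=25 -> 25 > 7, search left half
lo=0, hi=7, mid=3, arr[mid]=7 -> Found target at index 3!

Binary search finds 7 at index 3 after 2 comparisons. The search repeatedly halves the search space by comparing with the middle element.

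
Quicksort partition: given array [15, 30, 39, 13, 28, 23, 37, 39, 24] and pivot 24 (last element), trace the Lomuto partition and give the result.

Lomuto partition with pivot = 24:

Initial array: [15, 30, 39, 13, 28, 23, 37, 39, 24]

arr[0]=15 <= 24: swap with position 0, array becomes [15, 30, 39, 13, 28, 23, 37, 39, 24]
arr[1]=30 > 24: no swap
arr[2]=39 > 24: no swap
arr[3]=13 <= 24: swap with position 1, array becomes [15, 13, 39, 30, 28, 23, 37, 39, 24]
arr[4]=28 > 24: no swap
arr[5]=23 <= 24: swap with position 2, array becomes [15, 13, 23, 30, 28, 39, 37, 39, 24]
arr[6]=37 > 24: no swap
arr[7]=39 > 24: no swap

Place pivot at position 3: [15, 13, 23, 24, 28, 39, 37, 39, 30]
Pivot position: 3

After partitioning with pivot 24, the array becomes [15, 13, 23, 24, 28, 39, 37, 39, 30]. The pivot is placed at index 3. All elements to the left of the pivot are <= 24, and all elements to the right are > 24.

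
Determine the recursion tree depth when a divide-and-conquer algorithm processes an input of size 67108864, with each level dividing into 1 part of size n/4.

For divide and conquer with division factor 4:

Problem sizes at each level:
Level 0: 67108864
Level 1: 16777216
Level 2: 4194304
Level 3: 1048576
Level 4: 262144
Level 5: 65536
Level 6: 16384
Level 7: 4096
Level 8: 1024
Level 9: 256
Level 10: 64
Level 11: 16
Level 12: 4
Level 13: 1

The root is level 0 and the size-1 base case is level 13 (the tree spans levels 0 through 13, i.e. 14 levels counting the root), so the depth is the number of divisions: log_4(67108864) = 13

The recursion tree depth is log_4(67108864) = 13. At each level, the problem size is divided by 4, so it takes 13 divisions to reduce to a base case of size 1. The algorithm makes 1 recursive call at each level.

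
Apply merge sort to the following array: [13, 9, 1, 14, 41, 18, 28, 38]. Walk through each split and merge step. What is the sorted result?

Merge sort trace:

Split: [13, 9, 1, 14, 41, 18, 28, 38] -> [13, 9, 1, 14] and [41, 18, 28, 38]
  Split: [13, 9, 1, 14] -> [13, 9] and [1, 14]
    Split: [13, 9] -> [13] and [9]
    Merge: [13] + [9] -> [9, 13]
    Split: [1, 14] -> [1] and [14]
    Merge: [1] + [14] -> [1, 14]
  Merge: [9, 13] + [1, 14] -> [1, 9, 13, 14]
  Split: [41, 18, 28, 38] -> [41, 18] and [28, 38]
    Split: [41, 18] -> [41] and [18]
    Merge: [41] + [18] -> [18, 41]
    Split: [28, 38] -> [28] and [38]
    Merge: [28] + [38] -> [28, 38]
  Merge: [18, 41] + [28, 38] -> [18, 28, 38, 41]
Merge: [1, 9, 13, 14] + [18, 28, 38, 41] -> [1, 9, 13, 14, 18, 28, 38, 41]

Final sorted array: [1, 9, 13, 14, 18, 28, 38, 41]

The merge sort proceeds by recursively splitting the array and merging sorted halves.
After all merges, the sorted array is [1, 9, 13, 14, 18, 28, 38, 41].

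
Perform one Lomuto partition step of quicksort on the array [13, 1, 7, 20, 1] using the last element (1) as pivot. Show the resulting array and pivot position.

Lomuto partition with pivot = 1:

Initial array: [13, 1, 7, 20, 1]

arr[0]=13 > 1: no swap
arr[1]=1 <= 1: swap with position 0, array becomes [1, 13, 7, 20, 1]
arr[2]=7 > 1: no swap
arr[3]=20 > 1: no swap

Place pivot at position 1: [1, 1, 7, 20, 13]
Pivot position: 1

After partitioning with pivot 1, the array becomes [1, 1, 7, 20, 13]. The pivot is placed at index 1. All elements to the left of the pivot are <= 1, and all elements to the right are > 1.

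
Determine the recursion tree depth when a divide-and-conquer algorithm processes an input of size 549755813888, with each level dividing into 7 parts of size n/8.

For divide and conquer with division factor 8:

Problem sizes at each level:
Level 0: 549755813888
Level 1: 68719476736
Level 2: 8589934592
Level 3: 1073741824
Level 4: 134217728
Level 5: 16777216
Level 6: 2097152
Level 7: 262144
Level 8: 32768
Level 9: 4096
Level 10: 512
Level 11: 64
Level 12: 8
Level 13: 1

The root is level 0 and the size-1 base case is level 13 (the tree spans levels 0 through 13, i.e. 14 levels counting the root), so the depth is the number of divisions: log_8(549755813888) = 13

The recursion tree depth is log_8(549755813888) = 13. At each level, the problem size is divided by 8, so it takes 13 divisions to reduce to a base case of size 1. The algorithm makes 7 recursive calls at each level.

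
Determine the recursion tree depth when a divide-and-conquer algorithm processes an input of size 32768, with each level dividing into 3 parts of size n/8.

For divide and conquer with division factor 8:

Problem sizes at each level:
Level 0: 32768
Level 1: 4096
Level 2: 512
Level 3: 64
Level 4: 8
Level 5: 1

The root is level 0 and the size-1 base case is level 5 (the tree spans levels 0 through 5, i.e. 6 levels counting the root), so the depth is the number of divisions: log_8(32768) = 5

The recursion tree depth is log_8(32768) = 5. At each level, the problem size is divided by 8, so it takes 5 divisions to reduce to a base case of size 1. The algorithm makes 3 recursive calls at each level.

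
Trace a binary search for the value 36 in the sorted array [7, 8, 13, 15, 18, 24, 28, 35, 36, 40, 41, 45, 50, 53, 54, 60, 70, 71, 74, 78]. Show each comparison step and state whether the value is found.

Binary search for 36 in [7, 8, 13, 15, 18, 24, 28, 35, 36, 40, 41, 45, 50, 53, 54, 60, 70, 71, 74, 78]:

lo=0, hi=19, mid=9, arr[mid]=40 -> 40 > 36, search left half
lo=0, hi=8, mid=4, arr[mid]=18 -> 18 < 36, search right half
lo=5, hi=8, mid=6, arr[mid]=28 -> 28 < 36, search right half
lo=7, hi=8, mid=7, arr[mid]=35 -> 35 < 36, search right half
lo=8, hi=8, mid=8, arr[mid]=36 -> Found target at index 8!

Binary search finds 36 at index 8 after 5 comparisons. The search repeatedly halves the search space by comparing with the middle element.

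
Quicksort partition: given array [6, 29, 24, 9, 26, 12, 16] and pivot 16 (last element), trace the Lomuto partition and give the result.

Lomuto partition with pivot = 16:

Initial array: [6, 29, 24, 9, 26, 12, 16]

arr[0]=6 <= 16: swap with position 0, array becomes [6, 29, 24, 9, 26, 12, 16]
arr[1]=29 > 16: no swap
arr[2]=24 > 16: no swap
arr[3]=9 <= 16: swap with position 1, array becomes [6, 9, 24, 29, 26, 12, 16]
arr[4]=26 > 16: no swap
arr[5]=12 <= 16: swap with position 2, array becomes [6, 9, 12, 29, 26, 24, 16]

Place pivot at position 3: [6, 9, 12, 16, 26, 24, 29]
Pivot position: 3

After partitioning with pivot 16, the array becomes [6, 9, 12, 16, 26, 24, 29]. The pivot is placed at index 3. All elements to the left of the pivot are <= 16, and all elements to the right are > 16.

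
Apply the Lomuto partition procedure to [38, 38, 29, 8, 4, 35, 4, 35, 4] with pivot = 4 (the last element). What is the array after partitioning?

Lomuto partition with pivot = 4:

Initial array: [38, 38, 29, 8, 4, 35, 4, 35, 4]

arr[0]=38 > 4: no swap
arr[1]=38 > 4: no swap
arr[2]=29 > 4: no swap
arr[3]=8 > 4: no swap
arr[4]=4 <= 4: swap with position 0, array becomes [4, 38, 29, 8, 38, 35, 4, 35, 4]
arr[5]=35 > 4: no swap
arr[6]=4 <= 4: swap with position 1, array becomes [4, 4, 29, 8, 38, 35, 38, 35, 4]
arr[7]=35 > 4: no swap

Place pivot at position 2: [4, 4, 4, 8, 38, 35, 38, 35, 29]
Pivot position: 2

After partitioning with pivot 4, the array becomes [4, 4, 4, 8, 38, 35, 38, 35, 29]. The pivot is placed at index 2. All elements to the left of the pivot are <= 4, and all elements to the right are > 4.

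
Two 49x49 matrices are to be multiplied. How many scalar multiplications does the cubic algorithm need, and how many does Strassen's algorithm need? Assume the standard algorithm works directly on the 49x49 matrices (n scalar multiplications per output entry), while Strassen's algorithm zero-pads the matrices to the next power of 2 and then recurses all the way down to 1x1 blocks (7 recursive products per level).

Matrix multiplication for 49x49 matrices:

Strassen's algorithm requires power-of-2 dimensions. Pad 49x49 to 64x64 (next power of 2).

Standard algorithm: 49^3 = 117649 multiplications
Strassen's algorithm: 7^(log2(64)) = 7^6 = 117649 multiplications
Savings: 117649 - 117649 = 0 multiplications

Standard: 117649 multiplications (49^3). Strassen: 117649 multiplications (7^6, after padding to 64x64). Strassen reduces 8 recursive multiplications to 7 at each level.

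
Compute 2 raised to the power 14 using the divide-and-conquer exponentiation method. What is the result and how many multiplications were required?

Computing 2^14 by squaring (build up from 2^1; each line after the first costs one multiplication):

2^1 = 2
2^2 = (2^1)^2 = 2^2 = 4
2^3 = 2 * 2^2 = 2 * 4 = 8
2^6 = (2^3)^2 = 8^2 = 64
2^7 = 2 * 2^6 = 2 * 64 = 128
2^14 = (2^7)^2 = 128^2 = 16384

Result: 16384
Multiplications needed: 5 (5 lines after 2^1)

2^14 = 16384. Using exponentiation by squaring, this requires 5 multiplications. The key idea: if the exponent is even, square the half-power; if odd, multiply by the base once.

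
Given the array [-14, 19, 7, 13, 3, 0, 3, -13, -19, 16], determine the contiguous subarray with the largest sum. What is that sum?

Using Kadane's algorithm on [-14, 19, 7, 13, 3, 0, 3, -13, -19, 16]:

Scanning through the array:
Position 1 (value 19): max_ending_here = 19, max_so_far = 19
Position 2 (value 7): max_ending_here = 26, max_so_far = 26
Position 3 (value 13): max_ending_here = 39, max_so_far = 39
Position 4 (value 3): max_ending_here = 42, max_so_far = 42
Position 5 (value 0): max_ending_here = 42, max_so_far = 42
Position 6 (value 3): max_ending_here = 45, max_so_far = 45
Position 7 (value -13): max_ending_here = 32, max_so_far = 45
Position 8 (value -19): max_ending_here = 13, max_so_far = 45
Position 9 (value 16): max_ending_here = 29, max_so_far = 45

Maximum subarray: [19, 7, 13, 3, 0, 3]
Maximum sum: 45

The maximum subarray is [19, 7, 13, 3, 0, 3] with sum 45. This subarray runs from index 1 to index 6.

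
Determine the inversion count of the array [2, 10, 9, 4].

Finding inversions in [2, 10, 9, 4]:

(1, 2): arr[1]=10 > arr[2]=9
(1, 3): arr[1]=10 > arr[3]=4
(2, 3): arr[2]=9 > arr[3]=4

Total inversions: 3

The array has 3 inversion(s): (1,2), (1,3), (2,3). Each pair (i,j) satisfies i < j and arr[i] > arr[j].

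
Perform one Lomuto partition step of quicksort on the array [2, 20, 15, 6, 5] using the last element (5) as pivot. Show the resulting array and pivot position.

Lomuto partition with pivot = 5:

Initial array: [2, 20, 15, 6, 5]

arr[0]=2 <= 5: swap with position 0, array becomes [2, 20, 15, 6, 5]
arr[1]=20 > 5: no swap
arr[2]=15 > 5: no swap
arr[3]=6 > 5: no swap

Place pivot at position 1: [2, 5, 15, 6, 20]
Pivot position: 1

After partitioning with pivot 5, the array becomes [2, 5, 15, 6, 20]. The pivot is placed at index 1. All elements to the left of the pivot are <= 5, and all elements to the right are > 5.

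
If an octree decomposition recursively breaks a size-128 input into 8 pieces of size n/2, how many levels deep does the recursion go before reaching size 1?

For divide and conquer with division factor 2:

Problem sizes at each level:
Level 0: 128
Level 1: 64
Level 2: 32
Level 3: 16
Level 4: 8
Level 5: 4
Level 6: 2
Level 7: 1

The root is level 0 and the size-1 base case is level 7 (the tree spans levels 0 through 7, i.e. 8 levels counting the root), so the depth is the number of divisions: log_2(128) = 7

The recursion tree depth is log_2(128) = 7. At each level, the problem size is divided by 2, so it takes 7 divisions to reduce to a base case of size 1. The algorithm makes 8 recursive calls at each level.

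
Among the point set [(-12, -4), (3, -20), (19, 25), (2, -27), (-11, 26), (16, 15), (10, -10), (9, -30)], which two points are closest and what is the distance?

Computing all pairwise distances among 8 points:

d((-12, -4), (3, -20)) = 21.9317
d((-12, -4), (19, 25)) = 42.45
d((-12, -4), (2, -27)) = 26.9258
d((-12, -4), (-11, 26)) = 30.0167
d((-12, -4), (16, 15)) = 33.8378
d((-12, -4), (10, -10)) = 22.8035
d((-12, -4), (9, -30)) = 33.4215
d((3, -20), (19, 25)) = 47.7598
d((3, -20), (2, -27)) = 7.0711 <-- minimum
d((3, -20), (-11, 26)) = 48.0833
d((3, -20), (16, 15)) = 37.3363
d((3, -20), (10, -10)) = 12.2066
d((3, -20), (9, -30)) = 11.6619
d((19, 25), (2, -27)) = 54.7083
d((19, 25), (-11, 26)) = 30.0167
d((19, 25), (16, 15)) = 10.4403
d((19, 25), (10, -10)) = 36.1386
d((19, 25), (9, -30)) = 55.9017
d((2, -27), (-11, 26)) = 54.5711
d((2, -27), (16, 15)) = 44.2719
d((2, -27), (10, -10)) = 18.7883
d((2, -27), (9, -30)) = 7.6158
d((-11, 26), (16, 15)) = 29.1548
d((-11, 26), (10, -10)) = 41.6773
d((-11, 26), (9, -30)) = 59.4643
d((16, 15), (10, -10)) = 25.7099
d((16, 15), (9, -30)) = 45.5412
d((10, -10), (9, -30)) = 20.025

Closest pair: (3, -20) and (2, -27) with distance 7.0711

The closest pair is (3, -20) and (2, -27) with Euclidean distance 7.0711. For 8 points, brute-force pairwise comparison is shown above. For large n, the divide-and-conquer algorithm (sort by x, recurse on halves, check the dividing strip) achieves O(n log n).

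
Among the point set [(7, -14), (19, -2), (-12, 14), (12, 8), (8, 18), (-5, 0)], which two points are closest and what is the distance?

Computing all pairwise distances among 6 points:

d((7, -14), (19, -2)) = 16.9706
d((7, -14), (-12, 14)) = 33.8378
d((7, -14), (12, 8)) = 22.561
d((7, -14), (8, 18)) = 32.0156
d((7, -14), (-5, 0)) = 18.4391
d((19, -2), (-12, 14)) = 34.8855
d((19, -2), (12, 8)) = 12.2066
d((19, -2), (8, 18)) = 22.8254
d((19, -2), (-5, 0)) = 24.0832
d((-12, 14), (12, 8)) = 24.7386
d((-12, 14), (8, 18)) = 20.3961
d((-12, 14), (-5, 0)) = 15.6525
d((12, 8), (8, 18)) = 10.7703 <-- minimum
d((12, 8), (-5, 0)) = 18.7883
d((8, 18), (-5, 0)) = 22.2036

Closest pair: (12, 8) and (8, 18) with distance 10.7703

The closest pair is (12, 8) and (8, 18) with Euclidean distance 10.7703. For 6 points, brute-force pairwise comparison is shown above. For large n, the divide-and-conquer algorithm (sort by x, recurse on halves, check the dividing strip) achieves O(n log n).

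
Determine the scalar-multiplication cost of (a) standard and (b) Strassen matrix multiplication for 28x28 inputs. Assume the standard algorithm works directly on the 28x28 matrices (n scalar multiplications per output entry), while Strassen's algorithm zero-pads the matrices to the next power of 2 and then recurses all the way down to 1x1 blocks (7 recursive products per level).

Matrix multiplication for 28x28 matrices:

Strassen's algorithm requires power-of-2 dimensions. Pad 28x28 to 32x32 (next power of 2).

Standard algorithm: 28^3 = 21952 multiplications
Strassen's algorithm: 7^(log2(32)) = 7^5 = 16807 multiplications
Savings: 21952 - 16807 = 5145 multiplications

Standard: 21952 multiplications (28^3). Strassen: 16807 multiplications (7^5, after padding to 32x32). Strassen reduces 8 recursive multiplications to 7 at each level.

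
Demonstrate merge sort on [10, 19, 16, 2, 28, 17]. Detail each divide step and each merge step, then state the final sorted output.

Merge sort trace:

Split: [10, 19, 16, 2, 28, 17] -> [10, 19, 16] and [2, 28, 17]
  Split: [10, 19, 16] -> [10] and [19, 16]
    Split: [19, 16] -> [19] and [16]
    Merge: [19] + [16] -> [16, 19]
  Merge: [10] + [16, 19] -> [10, 16, 19]
  Split: [2, 28, 17] -> [2] and [28, 17]
    Split: [28, 17] -> [28] and [17]
    Merge: [28] + [17] -> [17, 28]
  Merge: [2] + [17, 28] -> [2, 17, 28]
Merge: [10, 16, 19] + [2, 17, 28] -> [2, 10, 16, 17, 19, 28]

Final sorted array: [2, 10, 16, 17, 19, 28]

The merge sort proceeds by recursively splitting the array and merging sorted halves.
After all merges, the sorted array is [2, 10, 16, 17, 19, 28].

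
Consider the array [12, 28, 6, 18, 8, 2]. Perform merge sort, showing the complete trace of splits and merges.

Merge sort trace:

Split: [12, 28, 6, 18, 8, 2] -> [12, 28, 6] and [18, 8, 2]
  Split: [12, 28, 6] -> [12] and [28, 6]
    Split: [28, 6] -> [28] and [6]
    Merge: [28] + [6] -> [6, 28]
  Merge: [12] + [6, 28] -> [6, 12, 28]
  Split: [18, 8, 2] -> [18] and [8, 2]
    Split: [8, 2] -> [8] and [2]
    Merge: [8] + [2] -> [2, 8]
  Merge: [18] + [2, 8] -> [2, 8, 18]
Merge: [6, 12, 28] + [2, 8, 18] -> [2, 6, 8, 12, 18, 28]

Final sorted array: [2, 6, 8, 12, 18, 28]

The merge sort proceeds by recursively splitting the array and merging sorted halves.
After all merges, the sorted array is [2, 6, 8, 12, 18, 28].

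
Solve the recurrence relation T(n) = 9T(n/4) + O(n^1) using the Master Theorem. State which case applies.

Master Theorem for T(n) = 9T(n/4) + O(n^1):

a = 9, b = 4, c = 1
log_b(a) = log_4(9) = 1.5850

Case 1: c = 1 < log_4(9) = 1.5850
T(n) = O(n^(log_4 9))

For T(n) = 9T(n/4) + O(n^1): log_4(9) = 1.5850. This is Case 1 of the Master Theorem (c < log_b(a), work dominated by leaves), giving O(n^(log_4 9)).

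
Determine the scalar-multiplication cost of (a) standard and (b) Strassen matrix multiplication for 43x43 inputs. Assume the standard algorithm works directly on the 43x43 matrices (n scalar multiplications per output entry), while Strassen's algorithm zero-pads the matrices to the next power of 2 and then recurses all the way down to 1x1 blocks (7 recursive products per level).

Matrix multiplication for 43x43 matrices:

Strassen's algorithm requires power-of-2 dimensions. Pad 43x43 to 64x64 (next power of 2).

Standard algorithm: 43^3 = 79507 multiplications
Strassen's algorithm: 7^(log2(64)) = 7^6 = 117649 multiplications
Difference: 79507 - 117649 = -38142 (Strassen uses MORE here due to padding overhead — for small or just-over-power-of-2 n, padding can outweigh the per-level savings)

Standard: 79507 multiplications (43^3). Strassen: 117649 multiplications (7^6, after padding to 64x64). Strassen reduces 8 recursive multiplications to 7 at each level.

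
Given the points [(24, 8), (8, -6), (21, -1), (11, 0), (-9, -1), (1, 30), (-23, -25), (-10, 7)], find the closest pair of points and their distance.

Computing all pairwise distances among 8 points:

d((24, 8), (8, -6)) = 21.2603
d((24, 8), (21, -1)) = 9.4868
d((24, 8), (11, 0)) = 15.2643
d((24, 8), (-9, -1)) = 34.2053
d((24, 8), (1, 30)) = 31.8277
d((24, 8), (-23, -25)) = 57.4282
d((24, 8), (-10, 7)) = 34.0147
d((8, -6), (21, -1)) = 13.9284
d((8, -6), (11, 0)) = 6.7082 <-- minimum
d((8, -6), (-9, -1)) = 17.72
d((8, -6), (1, 30)) = 36.6742
d((8, -6), (-23, -25)) = 36.3593
d((8, -6), (-10, 7)) = 22.2036
d((21, -1), (11, 0)) = 10.0499
d((21, -1), (-9, -1)) = 30.0
d((21, -1), (1, 30)) = 36.8917
d((21, -1), (-23, -25)) = 50.1199
d((21, -1), (-10, 7)) = 32.0156
d((11, 0), (-9, -1)) = 20.025
d((11, 0), (1, 30)) = 31.6228
d((11, 0), (-23, -25)) = 42.2019
d((11, 0), (-10, 7)) = 22.1359
d((-9, -1), (1, 30)) = 32.573
d((-9, -1), (-23, -25)) = 27.7849
d((-9, -1), (-10, 7)) = 8.0623
d((1, 30), (-23, -25)) = 60.0083
d((1, 30), (-10, 7)) = 25.4951
d((-23, -25), (-10, 7)) = 34.5398

Closest pair: (8, -6) and (11, 0) with distance 6.7082

The closest pair is (8, -6) and (11, 0) with Euclidean distance 6.7082. For 8 points, brute-force pairwise comparison is shown above. For large n, the divide-and-conquer algorithm (sort by x, recurse on halves, check the dividing strip) achieves O(n log n).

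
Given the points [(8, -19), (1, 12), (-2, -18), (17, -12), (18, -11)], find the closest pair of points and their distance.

Computing all pairwise distances among 5 points:

d((8, -19), (1, 12)) = 31.7805
d((8, -19), (-2, -18)) = 10.0499
d((8, -19), (17, -12)) = 11.4018
d((8, -19), (18, -11)) = 12.8062
d((1, 12), (-2, -18)) = 30.1496
d((1, 12), (17, -12)) = 28.8444
d((1, 12), (18, -11)) = 28.6007
d((-2, -18), (17, -12)) = 19.9249
d((-2, -18), (18, -11)) = 21.1896
d((17, -12), (18, -11)) = 1.4142 <-- minimum

Closest pair: (17, -12) and (18, -11) with distance 1.4142

The closest pair is (17, -12) and (18, -11) with Euclidean distance 1.4142. For 5 points, brute-force pairwise comparison is shown above. For large n, the divide-and-conquer algorithm (sort by x, recurse on halves, check the dividing strip) achieves O(n log n).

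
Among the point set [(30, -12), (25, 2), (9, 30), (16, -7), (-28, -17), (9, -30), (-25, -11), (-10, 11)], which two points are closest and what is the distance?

Computing all pairwise distances among 8 points:

d((30, -12), (25, 2)) = 14.8661
d((30, -12), (9, 30)) = 46.9574
d((30, -12), (16, -7)) = 14.8661
d((30, -12), (-28, -17)) = 58.2151
d((30, -12), (9, -30)) = 27.6586
d((30, -12), (-25, -11)) = 55.0091
d((30, -12), (-10, 11)) = 46.1411
d((25, 2), (9, 30)) = 32.249
d((25, 2), (16, -7)) = 12.7279
d((25, 2), (-28, -17)) = 56.3028
d((25, 2), (9, -30)) = 35.7771
d((25, 2), (-25, -11)) = 51.6624
d((25, 2), (-10, 11)) = 36.1386
d((9, 30), (16, -7)) = 37.6563
d((9, 30), (-28, -17)) = 59.8164
d((9, 30), (9, -30)) = 60.0
d((9, 30), (-25, -11)) = 53.2635
d((9, 30), (-10, 11)) = 26.8701
d((16, -7), (-28, -17)) = 45.1221
d((16, -7), (9, -30)) = 24.0416
d((16, -7), (-25, -11)) = 41.1947
d((16, -7), (-10, 11)) = 31.6228
d((-28, -17), (9, -30)) = 39.2173
d((-28, -17), (-25, -11)) = 6.7082 <-- minimum
d((-28, -17), (-10, 11)) = 33.2866
d((9, -30), (-25, -11)) = 38.9487
d((9, -30), (-10, 11)) = 45.1885
d((-25, -11), (-10, 11)) = 26.6271

Closest pair: (-28, -17) and (-25, -11) with distance 6.7082

The closest pair is (-28, -17) and (-25, -11) with Euclidean distance 6.7082. For 8 points, brute-force pairwise comparison is shown above. For large n, the divide-and-conquer algorithm (sort by x, recurse on halves, check the dividing strip) achieves O(n log n).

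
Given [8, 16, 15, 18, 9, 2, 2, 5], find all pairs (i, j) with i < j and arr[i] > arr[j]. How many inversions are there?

Finding inversions in [8, 16, 15, 18, 9, 2, 2, 5]:

(0, 5): arr[0]=8 > arr[5]=2
(0, 6): arr[0]=8 > arr[6]=2
(0, 7): arr[0]=8 > arr[7]=5
(1, 2): arr[1]=16 > arr[2]=15
(1, 4): arr[1]=16 > arr[4]=9
(1, 5): arr[1]=16 > arr[5]=2
(1, 6): arr[1]=16 > arr[6]=2
(1, 7): arr[1]=16 > arr[7]=5
(2, 4): arr[2]=15 > arr[4]=9
(2, 5): arr[2]=15 > arr[5]=2
(2, 6): arr[2]=15 > arr[6]=2
(2, 7): arr[2]=15 > arr[7]=5
(3, 4): arr[3]=18 > arr[4]=9
(3, 5): arr[3]=18 > arr[5]=2
(3, 6): arr[3]=18 > arr[6]=2
(3, 7): arr[3]=18 > arr[7]=5
(4, 5): arr[4]=9 > arr[5]=2
(4, 6): arr[4]=9 > arr[6]=2
(4, 7): arr[4]=9 > arr[7]=5

Total inversions: 19

The array has 19 inversion(s): (0,5), (0,6), (0,7), (1,2), (1,4), (1,5), (1,6), (1,7), (2,4), (2,5), (2,6), (2,7), (3,4), (3,5), (3,6), (3,7), (4,5), (4,6), (4,7). Each pair (i,j) satisfies i < j and arr[i] > arr[j].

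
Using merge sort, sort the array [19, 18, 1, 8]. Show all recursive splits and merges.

Merge sort trace:

Split: [19, 18, 1, 8] -> [19, 18] and [1, 8]
  Split: [19, 18] -> [19] and [18]
  Merge: [19] + [18] -> [18, 19]
  Split: [1, 8] -> [1] and [8]
  Merge: [1] + [8] -> [1, 8]
Merge: [18, 19] + [1, 8] -> [1, 8, 18, 19]

Final sorted array: [1, 8, 18, 19]

The merge sort proceeds by recursively splitting the array and merging sorted halves.
After all merges, the sorted array is [1, 8, 18, 19].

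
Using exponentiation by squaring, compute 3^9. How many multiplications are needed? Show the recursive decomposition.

Computing 3^9 by squaring (build up from 3^1; each line after the first costs one multiplication):

3^1 = 3
3^2 = (3^1)^2 = 3^2 = 9
3^4 = (3^2)^2 = 9^2 = 81
3^8 = (3^4)^2 = 81^2 = 6561
3^9 = 3 * 3^8 = 3 * 6561 = 19683

Result: 19683
Multiplications needed: 4 (4 lines after 3^1)

3^9 = 19683. Using exponentiation by squaring, this requires 4 multiplications. The key idea: if the exponent is even, square the half-power; if odd, multiply by the base once.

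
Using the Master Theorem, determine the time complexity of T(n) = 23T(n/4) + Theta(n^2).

Master Theorem for T(n) = 23T(n/4) + O(n^2):

a = 23, b = 4, c = 2
log_b(a) = log_4(23) = 2.2618

Case 1: c = 2 < log_4(23) = 2.2618
T(n) = O(n^(log_4 23))

For T(n) = 23T(n/4) + O(n^2): log_4(23) = 2.2618. This is Case 1 of the Master Theorem (c < log_b(a), work dominated by leaves), giving O(n^(log_4 23)).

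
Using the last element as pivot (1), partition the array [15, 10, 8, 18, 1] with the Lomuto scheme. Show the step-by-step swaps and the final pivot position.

Lomuto partition with pivot = 1:

Initial array: [15, 10, 8, 18, 1]

arr[0]=15 > 1: no swap
arr[1]=10 > 1: no swap
arr[2]=8 > 1: no swap
arr[3]=18 > 1: no swap

Place pivot at position 0: [1, 10, 8, 18, 15]
Pivot position: 0

After partitioning with pivot 1, the array becomes [1, 10, 8, 18, 15]. The pivot is placed at index 0. All elements to the left of the pivot are <= 1, and all elements to the right are > 1.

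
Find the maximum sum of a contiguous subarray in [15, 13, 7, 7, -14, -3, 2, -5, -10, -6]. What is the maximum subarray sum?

Using Kadane's algorithm on [15, 13, 7, 7, -14, -3, 2, -5, -10, -6]:

Scanning through the array:
Position 1 (value 13): max_ending_here = 28, max_so_far = 28
Position 2 (value 7): max_ending_here = 35, max_so_far = 35
Position 3 (value 7): max_ending_here = 42, max_so_far = 42
Position 4 (value -14): max_ending_here = 28, max_so_far = 42
Position 5 (value -3): max_ending_here = 25, max_so_far = 42
Position 6 (value 2): max_ending_here = 27, max_so_far = 42
Position 7 (value -5): max_ending_here = 22, max_so_far = 42
Position 8 (value -10): max_ending_here = 12, max_so_far = 42
Position 9 (value -6): max_ending_here = 6, max_so_far = 42

Maximum subarray: [15, 13, 7, 7]
Maximum sum: 42

The maximum subarray is [15, 13, 7, 7] with sum 42. This subarray runs from index 0 to index 3.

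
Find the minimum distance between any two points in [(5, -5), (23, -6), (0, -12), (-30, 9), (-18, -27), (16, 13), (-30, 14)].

Computing all pairwise distances among 7 points:

d((5, -5), (23, -6)) = 18.0278
d((5, -5), (0, -12)) = 8.6023
d((5, -5), (-30, 9)) = 37.6962
d((5, -5), (-18, -27)) = 31.8277
d((5, -5), (16, 13)) = 21.095
d((5, -5), (-30, 14)) = 39.8246
d((23, -6), (0, -12)) = 23.7697
d((23, -6), (-30, 9)) = 55.0818
d((23, -6), (-18, -27)) = 46.0652
d((23, -6), (16, 13)) = 20.2485
d((23, -6), (-30, 14)) = 56.648
d((0, -12), (-30, 9)) = 36.6197
d((0, -12), (-18, -27)) = 23.4307
d((0, -12), (16, 13)) = 29.6816
d((0, -12), (-30, 14)) = 39.6989
d((-30, 9), (-18, -27)) = 37.9473
d((-30, 9), (16, 13)) = 46.1736
d((-30, 9), (-30, 14)) = 5.0 <-- minimum
d((-18, -27), (16, 13)) = 52.4976
d((-18, -27), (-30, 14)) = 42.72
d((16, 13), (-30, 14)) = 46.0109

Closest pair: (-30, 9) and (-30, 14) with distance 5.0

The closest pair is (-30, 9) and (-30, 14) with Euclidean distance 5.0. For 7 points, brute-force pairwise comparison is shown above. For large n, the divide-and-conquer algorithm (sort by x, recurse on halves, check the dividing strip) achieves O(n log n).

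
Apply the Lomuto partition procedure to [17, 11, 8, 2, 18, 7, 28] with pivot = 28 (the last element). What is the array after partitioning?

Lomuto partition with pivot = 28:

Initial array: [17, 11, 8, 2, 18, 7, 28]

arr[0]=17 <= 28: swap with position 0, array becomes [17, 11, 8, 2, 18, 7, 28]
arr[1]=11 <= 28: swap with position 1, array becomes [17, 11, 8, 2, 18, 7, 28]
arr[2]=8 <= 28: swap with position 2, array becomes [17, 11, 8, 2, 18, 7, 28]
arr[3]=2 <= 28: swap with position 3, array becomes [17, 11, 8, 2, 18, 7, 28]
arr[4]=18 <= 28: swap with position 4, array becomes [17, 11, 8, 2, 18, 7, 28]
arr[5]=7 <= 28: swap with position 5, array becomes [17, 11, 8, 2, 18, 7, 28]

Place pivot at position 6: [17, 11, 8, 2, 18, 7, 28]
Pivot position: 6

After partitioning with pivot 28, the array becomes [17, 11, 8, 2, 18, 7, 28]. The pivot is placed at index 6. All elements to the left of the pivot are <= 28, and all elements to the right are > 28.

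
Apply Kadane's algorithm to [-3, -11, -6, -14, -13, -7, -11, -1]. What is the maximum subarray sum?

Using Kadane's algorithm on [-3, -11, -6, -14, -13, -7, -11, -1]:

Scanning through the array:
Position 1 (value -11): max_ending_here = -11, max_so_far = -3
Position 2 (value -6): max_ending_here = -6, max_so_far = -3
Position 3 (value -14): max_ending_here = -14, max_so_far = -3
Position 4 (value -13): max_ending_here = -13, max_so_far = -3
Position 5 (value -7): max_ending_here = -7, max_so_far = -3
Position 6 (value -11): max_ending_here = -11, max_so_far = -3
Position 7 (value -1): max_ending_here = -1, max_so_far = -1

Maximum subarray: [-1]
Maximum sum: -1

The maximum subarray is [-1] with sum -1. This subarray runs from index 7 to index 7.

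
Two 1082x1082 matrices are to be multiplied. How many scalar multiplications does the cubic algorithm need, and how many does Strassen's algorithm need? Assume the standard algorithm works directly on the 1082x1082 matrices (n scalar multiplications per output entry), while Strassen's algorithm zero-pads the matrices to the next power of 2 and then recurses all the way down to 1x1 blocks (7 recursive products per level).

Matrix multiplication for 1082x1082 matrices:

Strassen's algorithm requires power-of-2 dimensions. Pad 1082x1082 to 2048x2048 (next power of 2).

Standard algorithm: 1082^3 = 1266723368 multiplications
Strassen's algorithm: 7^(log2(2048)) = 7^11 = 1977326743 multiplications
Difference: 1266723368 - 1977326743 = -710603375 (Strassen uses MORE here due to padding overhead — for small or just-over-power-of-2 n, padding can outweigh the per-level savings)

Standard: 1266723368 multiplications (1082^3). Strassen: 1977326743 multiplications (7^11, after padding to 2048x2048). Strassen reduces 8 recursive multiplications to 7 at each level.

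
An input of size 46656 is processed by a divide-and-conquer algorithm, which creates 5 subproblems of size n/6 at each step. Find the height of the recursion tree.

For divide and conquer with division factor 6:

Problem sizes at each level:
Level 0: 46656
Level 1: 7776
Level 2: 1296
Level 3: 216
Level 4: 36
Level 5: 6
Level 6: 1

The root is level 0 and the size-1 base case is level 6 (the tree spans levels 0 through 6, i.e. 7 levels counting the root), so the depth is the number of divisions: log_6(46656) = 6

The recursion tree depth is log_6(46656) = 6. At each level, the problem size is divided by 6, so it takes 6 divisions to reduce to a base case of size 1. The algorithm makes 5 recursive calls at each level.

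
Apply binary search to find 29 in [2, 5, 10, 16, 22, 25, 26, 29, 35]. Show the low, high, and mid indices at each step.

Binary search for 29 in [2, 5, 10, 16, 22, 25, 26, 29, 35]:

lo=0, hi=8, mid=4, arr[mid]=22 -> 22 < 29, search right half
lo=5, hi=8, mid=6, arr[mid]=26 -> 26 < 29, search right half
lo=7, hi=8, mid=7, arr[mid]=29 -> Found target at index 7!

Binary search finds 29 at index 7 after 3 comparisons. The search repeatedly halves the search space by comparing with the middle element.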